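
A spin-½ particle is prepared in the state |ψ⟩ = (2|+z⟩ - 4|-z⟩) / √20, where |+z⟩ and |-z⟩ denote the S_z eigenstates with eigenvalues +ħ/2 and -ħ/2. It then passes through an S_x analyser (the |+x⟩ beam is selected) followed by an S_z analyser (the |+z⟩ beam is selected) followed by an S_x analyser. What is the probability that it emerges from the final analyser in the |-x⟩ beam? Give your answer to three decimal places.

0.025

First analyser (S_x): P(|+x⟩) = |⟨+x|ψ⟩|² = 4/40.
After stage 1 the state is |+x⟩; P(|+z⟩) = |⟨+z|+x⟩|² = 1/2.
After stage 2 the state is |+z⟩; P(|-x⟩) = |⟨-x|+z⟩|² = 1/2.
Joint probability = 4/40 × 1/2 × 1/2 = 0.025.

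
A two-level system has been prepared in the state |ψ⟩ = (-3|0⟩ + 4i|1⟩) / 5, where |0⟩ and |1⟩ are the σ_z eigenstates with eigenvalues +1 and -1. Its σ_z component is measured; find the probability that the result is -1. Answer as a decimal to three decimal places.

0.640

The -1 outcome corresponds to |1⟩. Its amplitude in |ψ⟩ is 4i/5.
P = |4i|² / 25 = 16/25.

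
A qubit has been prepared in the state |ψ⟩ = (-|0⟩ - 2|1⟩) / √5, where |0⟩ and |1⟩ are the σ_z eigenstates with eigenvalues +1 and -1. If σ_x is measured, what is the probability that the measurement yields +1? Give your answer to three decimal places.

|+x⟩ = (|0⟩ + |1⟩)/√2, so ⟨+x|ψ⟩ = (-3) / (√2·√5).
P = |-3|² / 10 = 9/10.

0.900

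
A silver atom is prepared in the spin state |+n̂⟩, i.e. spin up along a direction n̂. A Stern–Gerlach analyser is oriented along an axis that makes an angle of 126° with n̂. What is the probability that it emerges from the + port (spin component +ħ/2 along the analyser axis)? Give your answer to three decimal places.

For spin-½, the probability of finding spin-up along an axis at angle θ to the initial spin direction is cos²(θ/2); spin-down is sin²(θ/2).
θ = 126°, so P = cos²(63°) ≈ 0.206.

0.206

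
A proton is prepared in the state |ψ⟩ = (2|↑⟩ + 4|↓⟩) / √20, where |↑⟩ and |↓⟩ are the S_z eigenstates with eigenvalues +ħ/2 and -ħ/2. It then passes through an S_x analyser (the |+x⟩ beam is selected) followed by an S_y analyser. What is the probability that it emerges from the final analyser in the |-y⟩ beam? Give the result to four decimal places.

First analyser (S_x): P(|+x⟩) = |⟨+x|ψ⟩|² = 36/40.
After stage 1 the state is |+x⟩; P(|-y⟩) = |⟨-y|+x⟩|² = 1/2.
Joint probability = 36/40 × 1/2 = 0.4500.

0.4500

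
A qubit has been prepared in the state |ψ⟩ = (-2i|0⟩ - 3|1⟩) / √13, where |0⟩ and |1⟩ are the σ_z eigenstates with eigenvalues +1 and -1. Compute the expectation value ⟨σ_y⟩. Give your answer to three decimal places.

-0.923

⟨σ_y⟩ = 2 Im(a* b)/(|a|²+|b|²) with a = -2i, b = -3.
a* b = -6i, so ⟨σ_y⟩ = -12/13.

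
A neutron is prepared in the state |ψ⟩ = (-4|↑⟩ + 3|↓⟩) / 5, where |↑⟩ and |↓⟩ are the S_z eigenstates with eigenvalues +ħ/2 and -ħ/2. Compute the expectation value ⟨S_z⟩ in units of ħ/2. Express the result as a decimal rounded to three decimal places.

⟨σ_z⟩ = |a|² - |b|² divided by |a|²+|b|², with a, b the |↑⟩, |↓⟩ amplitudes.
= (16 - 9)/25 = 7/25.
⟨S_z⟩ = (ħ/2)·⟨σ_z⟩.

0.280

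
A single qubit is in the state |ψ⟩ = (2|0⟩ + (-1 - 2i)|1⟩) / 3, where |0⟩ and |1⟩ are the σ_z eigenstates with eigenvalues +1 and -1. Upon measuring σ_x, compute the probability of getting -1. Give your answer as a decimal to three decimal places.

0.722

|-x⟩ = (|0⟩ - |1⟩)/√2, so ⟨-x|ψ⟩ = (3 + 2i) / (√2·3).
P = |3 + 2i|² / 18 = 13/18.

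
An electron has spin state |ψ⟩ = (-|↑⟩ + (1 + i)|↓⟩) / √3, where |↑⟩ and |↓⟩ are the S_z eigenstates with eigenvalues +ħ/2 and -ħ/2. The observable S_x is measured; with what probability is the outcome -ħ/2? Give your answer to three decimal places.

|-x⟩ = (|↑⟩ - |↓⟩)/√2, so ⟨-x|ψ⟩ = (-2 - i) / (√2·√3).
P = |-2 - i|² / 6 = 5/6.

0.833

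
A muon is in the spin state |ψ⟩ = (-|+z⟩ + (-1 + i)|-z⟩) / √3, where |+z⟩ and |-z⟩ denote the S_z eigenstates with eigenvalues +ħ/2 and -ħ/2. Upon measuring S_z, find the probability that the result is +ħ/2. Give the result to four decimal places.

0.3333

The +ħ/2 outcome corresponds to |+z⟩. Its amplitude in |ψ⟩ is -1/√3.
P = |-1|² / 3 = 1/3.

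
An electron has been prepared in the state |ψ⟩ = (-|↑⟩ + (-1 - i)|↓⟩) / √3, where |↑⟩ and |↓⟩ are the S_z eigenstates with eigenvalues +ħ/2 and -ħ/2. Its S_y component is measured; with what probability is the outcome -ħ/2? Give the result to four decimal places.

0.1667

|-y⟩ = (|↑⟩ - i|↓⟩)/√2, so ⟨-y|ψ⟩ = (-i) / (√2·√3).
P = |-i|² / 6 = 1/6.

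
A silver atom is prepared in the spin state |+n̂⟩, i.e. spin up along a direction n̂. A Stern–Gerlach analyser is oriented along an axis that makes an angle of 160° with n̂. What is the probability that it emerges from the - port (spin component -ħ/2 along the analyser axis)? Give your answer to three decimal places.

0.970

For spin-½, the probability of finding spin-up along an axis at angle θ to the initial spin direction is cos²(θ/2); spin-down is sin²(θ/2).
θ = 160°, so P = sin²(80°) ≈ 0.970.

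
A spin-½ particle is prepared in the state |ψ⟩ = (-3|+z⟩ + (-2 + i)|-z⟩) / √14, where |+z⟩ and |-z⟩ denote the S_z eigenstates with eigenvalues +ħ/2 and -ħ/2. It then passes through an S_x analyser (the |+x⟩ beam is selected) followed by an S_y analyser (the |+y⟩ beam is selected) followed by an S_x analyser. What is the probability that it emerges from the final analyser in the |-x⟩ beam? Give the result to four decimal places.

0.2321

First analyser (S_x): P(|+x⟩) = |⟨+x|ψ⟩|² = 26/28.
After stage 1 the state is |+x⟩; P(|+y⟩) = |⟨+y|+x⟩|² = 1/2.
After stage 2 the state is |+y⟩; P(|-x⟩) = |⟨-x|+y⟩|² = 1/2.
Joint probability = 26/28 × 1/2 × 1/2 = 0.2321.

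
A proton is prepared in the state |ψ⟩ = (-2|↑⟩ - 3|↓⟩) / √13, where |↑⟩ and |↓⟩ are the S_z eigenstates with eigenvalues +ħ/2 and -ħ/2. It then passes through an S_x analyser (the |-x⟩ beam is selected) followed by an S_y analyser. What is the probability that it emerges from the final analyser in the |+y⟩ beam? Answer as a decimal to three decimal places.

0.019

First analyser (S_x): P(|-x⟩) = |⟨-x|ψ⟩|² = 1/26.
After stage 1 the state is |-x⟩; P(|+y⟩) = |⟨+y|-x⟩|² = 1/2.
Joint probability = 1/26 × 1/2 = 0.019.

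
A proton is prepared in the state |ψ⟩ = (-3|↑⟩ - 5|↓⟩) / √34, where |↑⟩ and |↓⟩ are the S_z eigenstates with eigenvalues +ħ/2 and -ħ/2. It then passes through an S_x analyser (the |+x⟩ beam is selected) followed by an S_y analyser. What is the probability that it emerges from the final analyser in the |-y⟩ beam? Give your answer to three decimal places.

First analyser (S_x): P(|+x⟩) = |⟨+x|ψ⟩|² = 64/68.
After stage 1 the state is |+x⟩; P(|-y⟩) = |⟨-y|+x⟩|² = 1/2.
Joint probability = 64/68 × 1/2 = 0.471.

0.471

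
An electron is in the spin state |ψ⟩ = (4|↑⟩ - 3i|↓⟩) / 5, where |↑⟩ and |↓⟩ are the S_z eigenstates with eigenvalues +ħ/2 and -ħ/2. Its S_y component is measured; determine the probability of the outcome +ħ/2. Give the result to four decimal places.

|+y⟩ = (|↑⟩ + i|↓⟩)/√2, so ⟨+y|ψ⟩ = (1) / (√2·5).
P = |1|² / 50 = 1/50.

0.0200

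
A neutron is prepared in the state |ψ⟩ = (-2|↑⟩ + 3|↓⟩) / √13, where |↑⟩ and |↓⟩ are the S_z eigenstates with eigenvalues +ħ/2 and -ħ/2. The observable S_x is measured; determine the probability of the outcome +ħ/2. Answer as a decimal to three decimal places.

|+x⟩ = (|↑⟩ + |↓⟩)/√2, so ⟨+x|ψ⟩ = (1) / (√2·√13).
P = |1|² / 26 = 1/26.

0.038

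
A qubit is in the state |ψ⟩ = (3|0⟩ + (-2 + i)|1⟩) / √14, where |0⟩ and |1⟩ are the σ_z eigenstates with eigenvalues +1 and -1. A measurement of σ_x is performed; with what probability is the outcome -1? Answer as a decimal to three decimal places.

|-x⟩ = (|0⟩ - |1⟩)/√2, so ⟨-x|ψ⟩ = (5 - i) / (√2·√14).
P = |5 - i|² / 28 = 26/28.

0.929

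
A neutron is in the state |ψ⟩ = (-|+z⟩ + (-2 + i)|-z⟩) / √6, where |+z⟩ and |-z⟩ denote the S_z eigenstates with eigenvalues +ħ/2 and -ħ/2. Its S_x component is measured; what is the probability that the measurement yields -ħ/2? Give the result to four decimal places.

|-x⟩ = (|+z⟩ - |-z⟩)/√2, so ⟨-x|ψ⟩ = (1 - i) / (√2·√6).
P = |1 - i|² / 12 = 2/12.

0.1667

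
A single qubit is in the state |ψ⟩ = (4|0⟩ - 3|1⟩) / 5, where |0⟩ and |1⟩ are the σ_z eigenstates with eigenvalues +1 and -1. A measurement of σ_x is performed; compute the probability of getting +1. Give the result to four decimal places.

0.0200

|+x⟩ = (|0⟩ + |1⟩)/√2, so ⟨+x|ψ⟩ = (1) / (√2·5).
P = |1|² / 50 = 1/50.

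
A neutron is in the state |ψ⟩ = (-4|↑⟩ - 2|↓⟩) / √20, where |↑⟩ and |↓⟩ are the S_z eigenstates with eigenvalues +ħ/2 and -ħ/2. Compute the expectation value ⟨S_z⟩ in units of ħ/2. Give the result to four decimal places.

0.6000

⟨σ_z⟩ = |a|² - |b|² divided by |a|²+|b|², with a, b the |↑⟩, |↓⟩ amplitudes.
= (16 - 4)/20 = 12/20.
⟨S_z⟩ = (ħ/2)·⟨σ_z⟩.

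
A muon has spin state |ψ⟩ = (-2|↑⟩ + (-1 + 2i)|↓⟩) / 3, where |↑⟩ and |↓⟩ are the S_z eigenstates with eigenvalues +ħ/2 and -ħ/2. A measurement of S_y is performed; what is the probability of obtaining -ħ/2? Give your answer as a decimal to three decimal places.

0.944

|-y⟩ = (|↑⟩ - i|↓⟩)/√2, so ⟨-y|ψ⟩ = (-4 - i) / (√2·3).
P = |-4 - i|² / 18 = 17/18.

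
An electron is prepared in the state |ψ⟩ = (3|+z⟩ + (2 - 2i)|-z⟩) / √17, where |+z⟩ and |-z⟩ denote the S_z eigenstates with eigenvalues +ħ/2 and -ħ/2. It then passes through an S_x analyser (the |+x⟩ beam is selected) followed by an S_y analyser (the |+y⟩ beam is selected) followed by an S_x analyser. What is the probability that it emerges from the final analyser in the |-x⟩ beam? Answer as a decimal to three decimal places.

First analyser (S_x): P(|+x⟩) = |⟨+x|ψ⟩|² = 29/34.
After stage 1 the state is |+x⟩; P(|+y⟩) = |⟨+y|+x⟩|² = 1/2.
After stage 2 the state is |+y⟩; P(|-x⟩) = |⟨-x|+y⟩|² = 1/2.
Joint probability = 29/34 × 1/2 × 1/2 = 0.213.

0.213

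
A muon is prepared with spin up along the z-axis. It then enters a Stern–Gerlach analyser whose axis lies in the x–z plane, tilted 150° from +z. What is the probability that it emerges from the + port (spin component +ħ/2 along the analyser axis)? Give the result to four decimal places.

For spin-½, the probability of finding spin-up along an axis at angle θ to the initial spin direction is cos²(θ/2); spin-down is sin²(θ/2).
θ = 150°, so P = cos²(75°) ≈ 0.0670.

0.0670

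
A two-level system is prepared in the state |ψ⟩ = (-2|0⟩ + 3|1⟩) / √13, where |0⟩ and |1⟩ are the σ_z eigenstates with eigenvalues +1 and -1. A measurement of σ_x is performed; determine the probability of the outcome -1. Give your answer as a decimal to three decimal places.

0.962

|-x⟩ = (|0⟩ - |1⟩)/√2, so ⟨-x|ψ⟩ = (-5) / (√2·√13).
P = |-5|² / 26 = 25/26.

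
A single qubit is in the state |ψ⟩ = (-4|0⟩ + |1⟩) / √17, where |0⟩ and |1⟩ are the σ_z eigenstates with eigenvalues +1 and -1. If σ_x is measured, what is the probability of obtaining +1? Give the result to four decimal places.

|+x⟩ = (|0⟩ + |1⟩)/√2, so ⟨+x|ψ⟩ = (-3) / (√2·√17).
P = |-3|² / 34 = 9/34.

0.2647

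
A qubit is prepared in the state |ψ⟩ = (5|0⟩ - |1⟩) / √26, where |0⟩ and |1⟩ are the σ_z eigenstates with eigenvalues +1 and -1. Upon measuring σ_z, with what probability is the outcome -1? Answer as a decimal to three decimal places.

0.038

The -1 outcome corresponds to |1⟩. Its amplitude in |ψ⟩ is -1/√26.
P = |-1|² / 26 = 1/26.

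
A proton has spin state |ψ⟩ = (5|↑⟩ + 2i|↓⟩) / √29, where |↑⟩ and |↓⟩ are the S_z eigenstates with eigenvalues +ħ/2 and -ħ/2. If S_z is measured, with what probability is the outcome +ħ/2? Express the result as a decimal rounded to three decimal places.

The +ħ/2 outcome corresponds to |↑⟩. Its amplitude in |ψ⟩ is 5/√29.
P = |5|² / 29 = 25/29.

0.862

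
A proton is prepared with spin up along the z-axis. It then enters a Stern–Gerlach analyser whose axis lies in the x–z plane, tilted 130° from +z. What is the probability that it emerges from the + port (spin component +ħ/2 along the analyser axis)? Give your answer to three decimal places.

0.179

For spin-½, the probability of finding spin-up along an axis at angle θ to the initial spin direction is cos²(θ/2); spin-down is sin²(θ/2).
θ = 130°, so P = cos²(65°) ≈ 0.179.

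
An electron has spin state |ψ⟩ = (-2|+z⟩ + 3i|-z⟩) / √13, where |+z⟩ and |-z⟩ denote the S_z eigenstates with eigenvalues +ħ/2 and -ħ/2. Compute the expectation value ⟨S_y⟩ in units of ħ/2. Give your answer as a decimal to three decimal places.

⟨σ_y⟩ = 2 Im(a* b)/(|a|²+|b|²) with a = -2, b = 3i.
a* b = -6i, so ⟨σ_y⟩ = -12/13.
⟨S_y⟩ = (ħ/2)·⟨σ_y⟩.

-0.923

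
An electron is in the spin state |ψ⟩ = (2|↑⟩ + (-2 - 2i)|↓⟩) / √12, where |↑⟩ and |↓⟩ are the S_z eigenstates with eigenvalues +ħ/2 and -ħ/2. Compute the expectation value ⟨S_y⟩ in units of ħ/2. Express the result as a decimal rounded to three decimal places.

-0.667

⟨σ_y⟩ = 2 Im(a* b)/(|a|²+|b|²) with a = 2, b = (-2 - 2i).
a* b = (-4 - 4i), so ⟨σ_y⟩ = -8/12.
⟨S_y⟩ = (ħ/2)·⟨σ_y⟩.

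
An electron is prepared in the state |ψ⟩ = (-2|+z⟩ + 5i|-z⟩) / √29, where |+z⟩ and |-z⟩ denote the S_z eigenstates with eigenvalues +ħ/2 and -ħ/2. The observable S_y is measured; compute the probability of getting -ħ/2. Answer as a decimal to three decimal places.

0.845

|-y⟩ = (|+z⟩ - i|-z⟩)/√2, so ⟨-y|ψ⟩ = (-7) / (√2·√29).
P = |-7|² / 58 = 49/58.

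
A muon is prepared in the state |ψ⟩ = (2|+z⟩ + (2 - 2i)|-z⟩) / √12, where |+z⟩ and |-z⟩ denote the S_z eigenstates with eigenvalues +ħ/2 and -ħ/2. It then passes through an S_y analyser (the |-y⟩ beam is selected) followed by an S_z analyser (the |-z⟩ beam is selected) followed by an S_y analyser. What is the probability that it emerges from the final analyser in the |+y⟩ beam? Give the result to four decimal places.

First analyser (S_y): P(|-y⟩) = |⟨-y|ψ⟩|² = 20/24.
After stage 1 the state is |-y⟩; P(|-z⟩) = |⟨-z|-y⟩|² = 1/2.
After stage 2 the state is |-z⟩; P(|+y⟩) = |⟨+y|-z⟩|² = 1/2.
Joint probability = 20/24 × 1/2 × 1/2 = 0.2083.

0.2083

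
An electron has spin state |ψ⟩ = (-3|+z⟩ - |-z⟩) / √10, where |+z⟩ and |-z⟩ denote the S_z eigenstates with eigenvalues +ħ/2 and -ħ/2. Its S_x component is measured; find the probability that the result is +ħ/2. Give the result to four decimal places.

0.8000

|+x⟩ = (|+z⟩ + |-z⟩)/√2, so ⟨+x|ψ⟩ = (-4) / (√2·√10).
P = |-4|² / 20 = 16/20.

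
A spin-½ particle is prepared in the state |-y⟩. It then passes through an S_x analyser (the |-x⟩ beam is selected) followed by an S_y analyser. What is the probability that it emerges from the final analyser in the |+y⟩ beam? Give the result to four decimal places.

First analyser (S_x): from |-y⟩, P(|-x⟩) = 1/2.
After stage 1 the state is |-x⟩; P(|+y⟩) = |⟨+y|-x⟩|² = 1/2.
Joint probability = 1/2 × 1/2 = 0.2500.

0.2500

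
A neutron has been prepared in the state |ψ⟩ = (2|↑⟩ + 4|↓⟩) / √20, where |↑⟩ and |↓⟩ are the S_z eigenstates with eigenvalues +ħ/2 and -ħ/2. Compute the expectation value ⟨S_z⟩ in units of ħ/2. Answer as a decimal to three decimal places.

-0.600

⟨σ_z⟩ = |a|² - |b|² divided by |a|²+|b|², with a, b the |↑⟩, |↓⟩ amplitudes.
= (4 - 16)/20 = -12/20.
⟨S_z⟩ = (ħ/2)·⟨σ_z⟩.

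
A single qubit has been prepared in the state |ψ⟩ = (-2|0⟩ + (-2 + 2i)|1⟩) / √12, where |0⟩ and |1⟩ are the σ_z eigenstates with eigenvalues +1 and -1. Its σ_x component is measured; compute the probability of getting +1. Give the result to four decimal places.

0.8333

|+x⟩ = (|0⟩ + |1⟩)/√2, so ⟨+x|ψ⟩ = (-4 + 2i) / (√2·√12).
P = |-4 + 2i|² / 24 = 20/24.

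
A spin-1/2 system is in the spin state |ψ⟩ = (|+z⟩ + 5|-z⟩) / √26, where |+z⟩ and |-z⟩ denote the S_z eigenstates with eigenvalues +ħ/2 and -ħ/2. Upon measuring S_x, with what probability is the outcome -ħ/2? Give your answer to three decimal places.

|-x⟩ = (|+z⟩ - |-z⟩)/√2, so ⟨-x|ψ⟩ = (-4) / (√2·√26).
P = |-4|² / 52 = 16/52.

0.308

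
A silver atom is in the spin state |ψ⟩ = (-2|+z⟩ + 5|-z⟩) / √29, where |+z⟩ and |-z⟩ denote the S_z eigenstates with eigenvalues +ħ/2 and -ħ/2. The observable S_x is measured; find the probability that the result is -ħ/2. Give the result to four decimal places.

|-x⟩ = (|+z⟩ - |-z⟩)/√2, so ⟨-x|ψ⟩ = (-7) / (√2·√29).
P = |-7|² / 58 = 49/58.

0.8448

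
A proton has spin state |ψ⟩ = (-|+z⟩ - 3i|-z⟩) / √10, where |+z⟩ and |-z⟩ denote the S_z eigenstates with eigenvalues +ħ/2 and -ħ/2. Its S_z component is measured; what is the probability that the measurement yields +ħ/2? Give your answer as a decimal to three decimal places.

0.100

The +ħ/2 outcome corresponds to |+z⟩. Its amplitude in |ψ⟩ is -1/√10.
P = |-1|² / 10 = 1/10.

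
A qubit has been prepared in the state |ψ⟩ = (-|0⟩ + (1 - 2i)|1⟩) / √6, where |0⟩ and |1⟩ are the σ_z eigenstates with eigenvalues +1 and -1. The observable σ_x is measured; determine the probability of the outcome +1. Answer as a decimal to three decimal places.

0.333

|+x⟩ = (|0⟩ + |1⟩)/√2, so ⟨+x|ψ⟩ = (-2i) / (√2·√6).
P = |-2i|² / 12 = 4/12.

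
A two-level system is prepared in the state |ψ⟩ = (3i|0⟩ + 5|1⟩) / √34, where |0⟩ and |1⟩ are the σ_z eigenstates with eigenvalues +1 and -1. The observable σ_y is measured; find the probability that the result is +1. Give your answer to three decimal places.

|+y⟩ = (|0⟩ + i|1⟩)/√2, so ⟨+y|ψ⟩ = (-2i) / (√2·√34).
P = |-2i|² / 68 = 4/68.

0.059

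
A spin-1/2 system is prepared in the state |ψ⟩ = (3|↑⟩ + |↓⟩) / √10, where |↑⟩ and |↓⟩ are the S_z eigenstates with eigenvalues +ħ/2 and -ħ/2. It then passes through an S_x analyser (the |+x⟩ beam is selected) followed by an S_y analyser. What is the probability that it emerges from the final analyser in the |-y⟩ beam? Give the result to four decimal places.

0.4000

First analyser (S_x): P(|+x⟩) = |⟨+x|ψ⟩|² = 16/20.
After stage 1 the state is |+x⟩; P(|-y⟩) = |⟨-y|+x⟩|² = 1/2.
Joint probability = 16/20 × 1/2 = 0.4000.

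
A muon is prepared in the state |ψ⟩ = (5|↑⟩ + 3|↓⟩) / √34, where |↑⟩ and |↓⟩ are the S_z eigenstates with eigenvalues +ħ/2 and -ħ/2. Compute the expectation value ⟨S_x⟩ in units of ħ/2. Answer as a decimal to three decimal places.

⟨σ_x⟩ = 2 Re(a* b)/(|a|²+|b|²) with a = 5, b = 3.
a* b = 15, so ⟨σ_x⟩ = 30/34.
⟨S_x⟩ = (ħ/2)·⟨σ_x⟩.

0.882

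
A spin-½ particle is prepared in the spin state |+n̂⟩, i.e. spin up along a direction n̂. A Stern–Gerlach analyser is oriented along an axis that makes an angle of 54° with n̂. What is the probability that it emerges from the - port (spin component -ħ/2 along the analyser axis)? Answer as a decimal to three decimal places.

0.206

For spin-½, the probability of finding spin-up along an axis at angle θ to the initial spin direction is cos²(θ/2); spin-down is sin²(θ/2).
θ = 54°, so P = sin²(27°) ≈ 0.206.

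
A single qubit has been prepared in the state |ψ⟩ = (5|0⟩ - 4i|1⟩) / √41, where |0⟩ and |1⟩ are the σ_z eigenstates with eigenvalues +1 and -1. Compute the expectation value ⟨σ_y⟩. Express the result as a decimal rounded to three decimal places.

⟨σ_y⟩ = 2 Im(a* b)/(|a|²+|b|²) with a = 5, b = -4i.
a* b = -20i, so ⟨σ_y⟩ = -40/41.

-0.976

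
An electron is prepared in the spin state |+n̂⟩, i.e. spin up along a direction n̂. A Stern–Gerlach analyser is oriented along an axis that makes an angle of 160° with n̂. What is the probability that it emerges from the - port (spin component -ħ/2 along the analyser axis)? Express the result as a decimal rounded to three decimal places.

0.970

For spin-½, the probability of finding spin-up along an axis at angle θ to the initial spin direction is cos²(θ/2); spin-down is sin²(θ/2).
θ = 160°, so P = sin²(80°) ≈ 0.970.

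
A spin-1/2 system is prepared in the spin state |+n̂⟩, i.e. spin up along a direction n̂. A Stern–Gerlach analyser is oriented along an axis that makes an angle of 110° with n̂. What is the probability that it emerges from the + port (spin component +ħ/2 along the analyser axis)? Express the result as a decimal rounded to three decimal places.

0.329

For spin-½, the probability of finding spin-up along an axis at angle θ to the initial spin direction is cos²(θ/2); spin-down is sin²(θ/2).
θ = 110°, so P = cos²(55°) ≈ 0.329.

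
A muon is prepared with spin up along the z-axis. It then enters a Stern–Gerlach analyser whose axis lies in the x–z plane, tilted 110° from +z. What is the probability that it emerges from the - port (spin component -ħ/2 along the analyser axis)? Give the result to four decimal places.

0.6710

For spin-½, the probability of finding spin-up along an axis at angle θ to the initial spin direction is cos²(θ/2); spin-down is sin²(θ/2).
θ = 110°, so P = sin²(55°) ≈ 0.6710.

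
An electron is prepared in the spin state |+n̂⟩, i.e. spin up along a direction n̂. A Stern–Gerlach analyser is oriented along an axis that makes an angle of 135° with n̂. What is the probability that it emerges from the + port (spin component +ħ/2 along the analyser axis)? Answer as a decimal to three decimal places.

0.146

For spin-½, the probability of finding spin-up along an axis at angle θ to the initial spin direction is cos²(θ/2); spin-down is sin²(θ/2).
θ = 135°, so P = cos²(67.5°) ≈ 0.146.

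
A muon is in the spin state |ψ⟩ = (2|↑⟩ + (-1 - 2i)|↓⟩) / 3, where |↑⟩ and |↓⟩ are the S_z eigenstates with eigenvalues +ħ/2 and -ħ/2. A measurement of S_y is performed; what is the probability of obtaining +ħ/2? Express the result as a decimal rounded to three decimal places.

0.056

|+y⟩ = (|↑⟩ + i|↓⟩)/√2, so ⟨+y|ψ⟩ = (i) / (√2·3).
P = |i|² / 18 = 1/18.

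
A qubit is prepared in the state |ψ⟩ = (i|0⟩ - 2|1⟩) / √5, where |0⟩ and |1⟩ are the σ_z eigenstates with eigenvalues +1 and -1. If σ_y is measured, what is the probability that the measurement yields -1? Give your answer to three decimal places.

|-y⟩ = (|0⟩ - i|1⟩)/√2, so ⟨-y|ψ⟩ = (-i) / (√2·√5).
P = |-i|² / 10 = 1/10.

0.100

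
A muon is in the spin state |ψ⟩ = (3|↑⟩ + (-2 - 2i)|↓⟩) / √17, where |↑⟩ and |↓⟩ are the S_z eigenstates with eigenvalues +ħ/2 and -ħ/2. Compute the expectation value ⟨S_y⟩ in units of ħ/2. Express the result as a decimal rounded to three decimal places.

⟨σ_y⟩ = 2 Im(a* b)/(|a|²+|b|²) with a = 3, b = (-2 - 2i).
a* b = (-6 - 6i), so ⟨σ_y⟩ = -12/17.
⟨S_y⟩ = (ħ/2)·⟨σ_y⟩.

-0.706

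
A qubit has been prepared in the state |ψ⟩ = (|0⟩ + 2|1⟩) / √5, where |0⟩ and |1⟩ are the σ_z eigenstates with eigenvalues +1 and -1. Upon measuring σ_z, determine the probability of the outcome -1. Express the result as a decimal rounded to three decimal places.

0.800

The -1 outcome corresponds to |1⟩. Its amplitude in |ψ⟩ is 2/√5.
P = |2|² / 5 = 4/5.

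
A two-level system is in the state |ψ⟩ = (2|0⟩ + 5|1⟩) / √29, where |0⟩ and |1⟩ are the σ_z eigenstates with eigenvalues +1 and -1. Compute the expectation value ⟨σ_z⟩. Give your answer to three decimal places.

⟨σ_z⟩ = |a|² - |b|² divided by |a|²+|b|², with a, b the |0⟩, |1⟩ amplitudes.
= (4 - 25)/29 = -21/29.

-0.724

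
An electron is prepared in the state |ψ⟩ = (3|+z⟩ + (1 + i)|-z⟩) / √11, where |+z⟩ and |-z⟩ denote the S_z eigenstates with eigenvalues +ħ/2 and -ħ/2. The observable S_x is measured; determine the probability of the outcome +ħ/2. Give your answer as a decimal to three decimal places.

0.773

|+x⟩ = (|+z⟩ + |-z⟩)/√2, so ⟨+x|ψ⟩ = (4 + i) / (√2·√11).
P = |4 + i|² / 22 = 17/22.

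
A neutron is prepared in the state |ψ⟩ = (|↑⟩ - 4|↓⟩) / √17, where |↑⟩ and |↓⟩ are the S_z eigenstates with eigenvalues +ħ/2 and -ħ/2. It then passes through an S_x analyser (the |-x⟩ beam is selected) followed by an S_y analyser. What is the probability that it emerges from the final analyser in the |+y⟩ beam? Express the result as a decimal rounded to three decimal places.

0.368

First analyser (S_x): P(|-x⟩) = |⟨-x|ψ⟩|² = 25/34.
After stage 1 the state is |-x⟩; P(|+y⟩) = |⟨+y|-x⟩|² = 1/2.
Joint probability = 25/34 × 1/2 = 0.368.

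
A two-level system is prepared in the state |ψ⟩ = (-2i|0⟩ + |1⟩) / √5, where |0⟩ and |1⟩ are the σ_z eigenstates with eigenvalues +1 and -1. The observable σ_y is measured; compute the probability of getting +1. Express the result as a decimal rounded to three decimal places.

0.900

|+y⟩ = (|0⟩ + i|1⟩)/√2, so ⟨+y|ψ⟩ = (-3i) / (√2·√5).
P = |-3i|² / 10 = 9/10.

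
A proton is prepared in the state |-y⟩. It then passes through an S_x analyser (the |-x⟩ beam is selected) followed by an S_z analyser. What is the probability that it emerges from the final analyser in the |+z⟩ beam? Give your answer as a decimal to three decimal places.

First analyser (S_x): from |-y⟩, P(|-x⟩) = 1/2.
After stage 1 the state is |-x⟩; P(|+z⟩) = |⟨+z|-x⟩|² = 1/2.
Joint probability = 1/2 × 1/2 = 0.250.

0.250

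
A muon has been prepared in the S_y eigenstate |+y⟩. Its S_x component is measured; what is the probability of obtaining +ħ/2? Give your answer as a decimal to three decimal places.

0.500

In the S_z basis, |+y⟩ = (|+z⟩ + i|-z⟩)/√2 and |+x⟩ = (|+z⟩ + |-z⟩)/√2.
|⟨+x|+y⟩|² = 1/2.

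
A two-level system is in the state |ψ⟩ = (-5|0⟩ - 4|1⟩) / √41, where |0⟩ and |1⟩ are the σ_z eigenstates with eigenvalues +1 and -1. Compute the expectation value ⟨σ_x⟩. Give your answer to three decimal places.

0.976

⟨σ_x⟩ = 2 Re(a* b)/(|a|²+|b|²) with a = -5, b = -4.
a* b = 20, so ⟨σ_x⟩ = 40/41.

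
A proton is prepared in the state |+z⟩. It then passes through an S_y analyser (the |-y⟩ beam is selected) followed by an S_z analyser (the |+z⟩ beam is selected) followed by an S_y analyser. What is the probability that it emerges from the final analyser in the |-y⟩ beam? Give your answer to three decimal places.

0.125

First analyser (S_y): from |+z⟩, P(|-y⟩) = 1/2.
After stage 1 the state is |-y⟩; P(|+z⟩) = |⟨+z|-y⟩|² = 1/2.
After stage 2 the state is |+z⟩; P(|-y⟩) = |⟨-y|+z⟩|² = 1/2.
Joint probability = 1/2 × 1/2 × 1/2 = 0.125.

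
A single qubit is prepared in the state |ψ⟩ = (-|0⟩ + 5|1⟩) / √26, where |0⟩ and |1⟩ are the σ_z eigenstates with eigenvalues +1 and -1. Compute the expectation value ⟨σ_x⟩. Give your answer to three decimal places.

-0.385

⟨σ_x⟩ = 2 Re(a* b)/(|a|²+|b|²) with a = -1, b = 5.
a* b = -5, so ⟨σ_x⟩ = -10/26.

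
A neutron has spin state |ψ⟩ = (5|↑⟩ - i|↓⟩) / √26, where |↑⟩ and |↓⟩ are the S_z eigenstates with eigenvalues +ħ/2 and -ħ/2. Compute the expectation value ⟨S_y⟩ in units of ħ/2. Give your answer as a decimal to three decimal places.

-0.385

⟨σ_y⟩ = 2 Im(a* b)/(|a|²+|b|²) with a = 5, b = -i.
a* b = -5i, so ⟨σ_y⟩ = -10/26.
⟨S_y⟩ = (ħ/2)·⟨σ_y⟩.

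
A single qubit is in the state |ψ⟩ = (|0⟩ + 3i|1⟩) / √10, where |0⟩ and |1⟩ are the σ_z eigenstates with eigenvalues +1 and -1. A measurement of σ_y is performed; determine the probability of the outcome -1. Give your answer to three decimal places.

|-y⟩ = (|0⟩ - i|1⟩)/√2, so ⟨-y|ψ⟩ = (-2) / (√2·√10).
P = |-2|² / 20 = 4/20.

0.200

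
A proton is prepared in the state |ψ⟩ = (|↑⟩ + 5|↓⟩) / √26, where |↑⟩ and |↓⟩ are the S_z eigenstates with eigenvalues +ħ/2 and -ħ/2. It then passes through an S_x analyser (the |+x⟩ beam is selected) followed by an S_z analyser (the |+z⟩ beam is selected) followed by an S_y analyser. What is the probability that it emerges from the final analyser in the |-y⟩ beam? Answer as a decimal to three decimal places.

0.173

First analyser (S_x): P(|+x⟩) = |⟨+x|ψ⟩|² = 36/52.
After stage 1 the state is |+x⟩; P(|+z⟩) = |⟨+z|+x⟩|² = 1/2.
After stage 2 the state is |+z⟩; P(|-y⟩) = |⟨-y|+z⟩|² = 1/2.
Joint probability = 36/52 × 1/2 × 1/2 = 0.173.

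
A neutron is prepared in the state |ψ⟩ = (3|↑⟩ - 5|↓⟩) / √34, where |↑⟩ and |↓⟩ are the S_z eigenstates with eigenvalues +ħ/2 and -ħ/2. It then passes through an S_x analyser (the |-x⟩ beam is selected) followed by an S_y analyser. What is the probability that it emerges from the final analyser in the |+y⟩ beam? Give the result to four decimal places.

0.4706

First analyser (S_x): P(|-x⟩) = |⟨-x|ψ⟩|² = 64/68.
After stage 1 the state is |-x⟩; P(|+y⟩) = |⟨+y|-x⟩|² = 1/2.
Joint probability = 64/68 × 1/2 = 0.4706.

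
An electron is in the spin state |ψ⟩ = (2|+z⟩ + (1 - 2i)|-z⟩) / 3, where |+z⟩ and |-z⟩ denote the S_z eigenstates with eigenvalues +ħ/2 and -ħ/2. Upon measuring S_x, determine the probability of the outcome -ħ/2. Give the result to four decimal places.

|-x⟩ = (|+z⟩ - |-z⟩)/√2, so ⟨-x|ψ⟩ = (1 + 2i) / (√2·3).
P = |1 + 2i|² / 18 = 5/18.

0.2778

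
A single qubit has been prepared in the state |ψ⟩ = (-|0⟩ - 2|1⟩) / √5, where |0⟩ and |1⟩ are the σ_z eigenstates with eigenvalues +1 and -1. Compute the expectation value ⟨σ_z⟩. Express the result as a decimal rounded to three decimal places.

-0.600

⟨σ_z⟩ = |a|² - |b|² divided by |a|²+|b|², with a, b the |0⟩, |1⟩ amplitudes.
= (1 - 4)/5 = -3/5.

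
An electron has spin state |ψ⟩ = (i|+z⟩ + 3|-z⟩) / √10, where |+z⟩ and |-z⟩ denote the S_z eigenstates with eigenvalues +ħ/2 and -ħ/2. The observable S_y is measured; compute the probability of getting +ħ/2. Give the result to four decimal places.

|+y⟩ = (|+z⟩ + i|-z⟩)/√2, so ⟨+y|ψ⟩ = (-2i) / (√2·√10).
P = |-2i|² / 20 = 4/20.

0.2000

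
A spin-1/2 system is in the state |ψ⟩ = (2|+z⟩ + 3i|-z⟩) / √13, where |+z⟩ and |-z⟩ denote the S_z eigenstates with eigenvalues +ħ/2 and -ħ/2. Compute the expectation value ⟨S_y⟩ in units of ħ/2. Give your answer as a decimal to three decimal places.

⟨σ_y⟩ = 2 Im(a* b)/(|a|²+|b|²) with a = 2, b = 3i.
a* b = 6i, so ⟨σ_y⟩ = 12/13.
⟨S_y⟩ = (ħ/2)·⟨σ_y⟩.

0.923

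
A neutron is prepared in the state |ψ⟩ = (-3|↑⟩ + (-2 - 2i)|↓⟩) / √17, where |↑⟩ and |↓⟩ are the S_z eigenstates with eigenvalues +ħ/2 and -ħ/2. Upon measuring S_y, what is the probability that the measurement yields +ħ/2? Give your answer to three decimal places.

0.853

|+y⟩ = (|↑⟩ + i|↓⟩)/√2, so ⟨+y|ψ⟩ = (-5 + 2i) / (√2·√17).
P = |-5 + 2i|² / 34 = 29/34.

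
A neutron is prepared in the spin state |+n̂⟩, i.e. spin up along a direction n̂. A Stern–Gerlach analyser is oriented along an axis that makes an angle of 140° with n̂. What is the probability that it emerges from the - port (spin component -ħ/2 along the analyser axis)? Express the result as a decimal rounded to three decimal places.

0.883

For spin-½, the probability of finding spin-up along an axis at angle θ to the initial spin direction is cos²(θ/2); spin-down is sin²(θ/2).
θ = 140°, so P = sin²(70°) ≈ 0.883.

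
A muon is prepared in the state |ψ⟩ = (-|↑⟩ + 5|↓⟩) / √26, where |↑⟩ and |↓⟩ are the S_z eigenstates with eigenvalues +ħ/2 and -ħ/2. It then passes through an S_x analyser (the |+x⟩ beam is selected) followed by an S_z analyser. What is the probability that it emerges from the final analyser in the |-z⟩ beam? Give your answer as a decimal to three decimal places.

0.154

First analyser (S_x): P(|+x⟩) = |⟨+x|ψ⟩|² = 16/52.
After stage 1 the state is |+x⟩; P(|-z⟩) = |⟨-z|+x⟩|² = 1/2.
Joint probability = 16/52 × 1/2 = 0.154.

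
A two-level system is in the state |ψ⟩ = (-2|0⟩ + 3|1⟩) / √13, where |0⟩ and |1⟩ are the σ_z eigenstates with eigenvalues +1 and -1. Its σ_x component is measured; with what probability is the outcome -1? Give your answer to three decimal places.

|-x⟩ = (|0⟩ - |1⟩)/√2, so ⟨-x|ψ⟩ = (-5) / (√2·√13).
P = |-5|² / 26 = 25/26.

0.962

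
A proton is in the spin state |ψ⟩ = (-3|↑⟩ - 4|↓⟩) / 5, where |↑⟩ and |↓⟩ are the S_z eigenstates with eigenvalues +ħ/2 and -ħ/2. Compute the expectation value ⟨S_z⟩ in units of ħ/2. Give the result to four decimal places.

⟨σ_z⟩ = |a|² - |b|² divided by |a|²+|b|², with a, b the |↑⟩, |↓⟩ amplitudes.
= (9 - 16)/25 = -7/25.
⟨S_z⟩ = (ħ/2)·⟨σ_z⟩.

-0.2800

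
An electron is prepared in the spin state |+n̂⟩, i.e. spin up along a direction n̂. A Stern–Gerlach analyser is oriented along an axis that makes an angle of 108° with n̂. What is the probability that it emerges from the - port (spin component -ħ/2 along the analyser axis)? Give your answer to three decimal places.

0.655

For spin-½, the probability of finding spin-up along an axis at angle θ to the initial spin direction is cos²(θ/2); spin-down is sin²(θ/2).
θ = 108°, so P = sin²(54°) ≈ 0.655.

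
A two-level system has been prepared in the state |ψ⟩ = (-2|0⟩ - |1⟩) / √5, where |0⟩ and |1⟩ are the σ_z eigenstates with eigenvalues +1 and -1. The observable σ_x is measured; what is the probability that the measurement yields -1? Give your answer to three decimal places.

|-x⟩ = (|0⟩ - |1⟩)/√2, so ⟨-x|ψ⟩ = (-1) / (√2·√5).
P = |-1|² / 10 = 1/10.

0.100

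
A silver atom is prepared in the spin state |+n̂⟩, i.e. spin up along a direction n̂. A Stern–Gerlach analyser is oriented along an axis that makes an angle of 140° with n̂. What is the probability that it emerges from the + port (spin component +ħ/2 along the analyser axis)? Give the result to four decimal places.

For spin-½, the probability of finding spin-up along an axis at angle θ to the initial spin direction is cos²(θ/2); spin-down is sin²(θ/2).
θ = 140°, so P = cos²(70°) ≈ 0.1170.

0.1170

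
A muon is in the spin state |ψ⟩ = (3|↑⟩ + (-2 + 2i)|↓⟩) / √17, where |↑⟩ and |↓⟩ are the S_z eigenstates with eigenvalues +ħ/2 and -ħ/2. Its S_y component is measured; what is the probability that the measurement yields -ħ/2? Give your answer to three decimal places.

|-y⟩ = (|↑⟩ - i|↓⟩)/√2, so ⟨-y|ψ⟩ = (1 - 2i) / (√2·√17).
P = |1 - 2i|² / 34 = 5/34.

0.147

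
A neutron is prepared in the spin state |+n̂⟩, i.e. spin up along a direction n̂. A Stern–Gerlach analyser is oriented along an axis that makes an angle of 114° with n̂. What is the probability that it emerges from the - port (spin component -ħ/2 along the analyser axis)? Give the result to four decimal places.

0.7034

For spin-½, the probability of finding spin-up along an axis at angle θ to the initial spin direction is cos²(θ/2); spin-down is sin²(θ/2).
θ = 114°, so P = sin²(57°) ≈ 0.7034.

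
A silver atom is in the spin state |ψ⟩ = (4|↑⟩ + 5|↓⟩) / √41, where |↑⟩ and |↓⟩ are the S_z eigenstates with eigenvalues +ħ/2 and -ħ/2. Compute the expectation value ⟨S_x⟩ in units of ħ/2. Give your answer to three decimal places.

0.976

⟨σ_x⟩ = 2 Re(a* b)/(|a|²+|b|²) with a = 4, b = 5.
a* b = 20, so ⟨σ_x⟩ = 40/41.
⟨S_x⟩ = (ħ/2)·⟨σ_x⟩.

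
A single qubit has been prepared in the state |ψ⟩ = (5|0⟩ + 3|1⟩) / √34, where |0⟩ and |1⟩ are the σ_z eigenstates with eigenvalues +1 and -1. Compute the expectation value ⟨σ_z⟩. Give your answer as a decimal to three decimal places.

0.471

⟨σ_z⟩ = |a|² - |b|² divided by |a|²+|b|², with a, b the |0⟩, |1⟩ amplitudes.
= (25 - 9)/34 = 16/34.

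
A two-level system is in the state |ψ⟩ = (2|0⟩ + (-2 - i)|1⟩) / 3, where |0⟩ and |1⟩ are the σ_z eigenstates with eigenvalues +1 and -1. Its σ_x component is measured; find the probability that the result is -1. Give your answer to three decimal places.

0.944

|-x⟩ = (|0⟩ - |1⟩)/√2, so ⟨-x|ψ⟩ = (4 + i) / (√2·3).
P = |4 + i|² / 18 = 17/18.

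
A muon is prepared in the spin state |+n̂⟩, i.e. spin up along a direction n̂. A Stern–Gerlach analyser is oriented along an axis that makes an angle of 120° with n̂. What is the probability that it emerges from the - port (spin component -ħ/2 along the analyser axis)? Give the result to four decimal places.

0.7500

For spin-½, the probability of finding spin-up along an axis at angle θ to the initial spin direction is cos²(θ/2); spin-down is sin²(θ/2).
θ = 120°, so P = sin²(60°) ≈ 0.7500.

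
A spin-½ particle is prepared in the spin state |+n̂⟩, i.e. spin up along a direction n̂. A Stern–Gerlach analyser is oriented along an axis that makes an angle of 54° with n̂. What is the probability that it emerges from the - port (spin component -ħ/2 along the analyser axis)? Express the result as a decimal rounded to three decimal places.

0.206

For spin-½, the probability of finding spin-up along an axis at angle θ to the initial spin direction is cos²(θ/2); spin-down is sin²(θ/2).
θ = 54°, so P = sin²(27°) ≈ 0.206.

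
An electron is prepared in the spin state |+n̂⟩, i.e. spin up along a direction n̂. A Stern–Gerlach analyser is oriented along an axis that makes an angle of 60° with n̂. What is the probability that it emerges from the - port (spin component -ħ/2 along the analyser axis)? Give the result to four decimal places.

0.2500

For spin-½, the probability of finding spin-up along an axis at angle θ to the initial spin direction is cos²(θ/2); spin-down is sin²(θ/2).
θ = 60°, so P = sin²(30°) ≈ 0.2500.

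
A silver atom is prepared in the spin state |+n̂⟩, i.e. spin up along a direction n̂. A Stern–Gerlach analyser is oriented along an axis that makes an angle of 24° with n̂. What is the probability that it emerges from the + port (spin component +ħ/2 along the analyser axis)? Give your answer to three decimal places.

0.957

For spin-½, the probability of finding spin-up along an axis at angle θ to the initial spin direction is cos²(θ/2); spin-down is sin²(θ/2).
θ = 24°, so P = cos²(12°) ≈ 0.957.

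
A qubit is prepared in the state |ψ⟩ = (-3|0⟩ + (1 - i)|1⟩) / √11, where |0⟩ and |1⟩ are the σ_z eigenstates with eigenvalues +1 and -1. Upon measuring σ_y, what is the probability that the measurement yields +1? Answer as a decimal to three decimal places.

|+y⟩ = (|0⟩ + i|1⟩)/√2, so ⟨+y|ψ⟩ = (-4 - i) / (√2·√11).
P = |-4 - i|² / 22 = 17/22.

0.773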